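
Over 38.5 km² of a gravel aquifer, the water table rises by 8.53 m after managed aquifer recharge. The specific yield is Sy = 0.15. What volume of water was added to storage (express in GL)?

A = 38.5 km² = 3.85 × 10^7 m²
ΔV = Sy × A × Δh = 0.15 × 3.85 × 10^7 m² × 8.53 m = 4.926 × 10^7 m³
ΔV = 4.926 × 10^7 m³ = 49.26 GL

ΔV ≈ 49.3 GL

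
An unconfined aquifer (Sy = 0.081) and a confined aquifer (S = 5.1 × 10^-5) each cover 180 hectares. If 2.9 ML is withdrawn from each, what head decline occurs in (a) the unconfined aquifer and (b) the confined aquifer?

Δh_u ≈ 0.0199 m; Δh_c ≈ 31.6 m

A = 180 hectares = 1.8 × 10^6 m²
ΔV = 2.9 ML = 2900 m³
Unconfined: Δh_u = ΔV/(Sy·A) = 2900/(0.081 × 1.8 × 10^6) = 0.01989 m
Confined: Δh_c = ΔV/(S·A) = 2900/(5.1 × 10^-5 × 1.8 × 10^6) = 31.59 m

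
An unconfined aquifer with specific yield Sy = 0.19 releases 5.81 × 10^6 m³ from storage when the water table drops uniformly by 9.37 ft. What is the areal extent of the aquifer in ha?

A ≈ 1070 ha

Δh = 9.37 ft = 2.856 m
A = ΔV / (Sy × Δh) = 5.81 × 10^6 / (0.19 × 2.856) = 1.071 × 10^7 m²
A = 1.071 × 10^7 m² = 1071 ha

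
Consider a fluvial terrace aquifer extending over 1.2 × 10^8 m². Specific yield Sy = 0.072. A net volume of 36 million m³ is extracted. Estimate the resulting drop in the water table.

Δh ≈ 4.17 m

ΔV = 36 million m³ = 3.6 × 10^7 m³
Δh = ΔV / (Sy × A) = 3.6 × 10^7 m³ / (0.072 × 1.2 × 10^8 m²) = 4.167 m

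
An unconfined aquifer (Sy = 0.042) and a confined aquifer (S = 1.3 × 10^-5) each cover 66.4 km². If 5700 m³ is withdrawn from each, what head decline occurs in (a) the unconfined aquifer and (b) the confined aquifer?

Δh_u ≈ 0.00204 m; Δh_c ≈ 6.6 m

A = 66.4 km² = 6.64 × 10^7 m²
Unconfined: Δh_u = ΔV/(Sy·A) = 5700/(0.042 × 6.64 × 10^7) = 0.002044 m
Confined: Δh_c = ΔV/(S·A) = 5700/(1.3 × 10^-5 × 6.64 × 10^7) = 6.603 m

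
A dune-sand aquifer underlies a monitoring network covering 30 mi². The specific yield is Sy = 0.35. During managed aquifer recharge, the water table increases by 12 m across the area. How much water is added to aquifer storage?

A = 30 mi² = 7.77 × 10^7 m²
ΔV = Sy × A × Δh = 0.35 × 7.77 × 10^7 m² × 12 m = 3.263 × 10^8 m³

ΔV ≈ 3.26 × 10^8 m³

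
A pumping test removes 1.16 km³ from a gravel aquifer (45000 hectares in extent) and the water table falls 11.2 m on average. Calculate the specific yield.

Sy ≈ 0.23

A = 45000 hectares = 4.5 × 10^8 m²
ΔV = 1.16 km³ = 1.16 × 10^9 m³
Sy = ΔV / (A × Δh) = 1.16 × 10^9 m³ / (4.5 × 10^8 m² × 11.2 m) = 0.2302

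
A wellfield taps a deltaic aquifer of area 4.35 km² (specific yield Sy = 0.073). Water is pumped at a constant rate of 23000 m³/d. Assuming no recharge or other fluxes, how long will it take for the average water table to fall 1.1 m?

A = 4.35 km² = 4.35 × 10^6 m²
ΔV = Sy × A × Δh = 0.073 × 4.35 × 10^6 × 1.1 = 3.493 × 10^5 m³
t = ΔV / Q = 3.493 × 10^5 m³ / 23000 m³/d = 15.19 d

t ≈ 15.2 days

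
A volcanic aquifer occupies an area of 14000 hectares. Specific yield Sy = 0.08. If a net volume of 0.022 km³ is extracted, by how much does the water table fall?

A = 14000 hectares = 1.4 × 10^8 m²
ΔV = 0.022 km³ = 2.2 × 10^7 m³
Δh = ΔV / (Sy × A) = 2.2 × 10^7 m³ / (0.08 × 1.4 × 10^8 m²) = 1.964 m

Δh ≈ 1.96 m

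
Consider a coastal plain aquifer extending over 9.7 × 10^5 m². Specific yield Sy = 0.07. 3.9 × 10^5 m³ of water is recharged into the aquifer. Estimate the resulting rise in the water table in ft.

Δh = ΔV / (Sy × A) = 3.9 × 10^5 m³ / (0.07 × 9.7 × 10^5 m²) = 5.744 m
Δh = 5.744 m = 18.84 ft

Δh ≈ 18.8 ft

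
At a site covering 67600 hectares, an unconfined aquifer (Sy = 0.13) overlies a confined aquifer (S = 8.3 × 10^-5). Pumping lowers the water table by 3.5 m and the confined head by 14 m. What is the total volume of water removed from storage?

ΔV ≈ 3.08 × 10^8 m³

A = 67600 hectares = 6.76 × 10^8 m²
Unconfined: ΔV_u = Sy × A × Δh_u = 0.13 × 6.76 × 10^8 × 3.5 = 3.076 × 10^8 m³
Confined: ΔV_c = S × A × Δh_c = 8.3 × 10^-5 × 6.76 × 10^8 × 14 = 7.855 × 10^5 m³
Total ΔV = 3.076 × 10^8 + 7.855 × 10^5 = 3.084 × 10^8 m³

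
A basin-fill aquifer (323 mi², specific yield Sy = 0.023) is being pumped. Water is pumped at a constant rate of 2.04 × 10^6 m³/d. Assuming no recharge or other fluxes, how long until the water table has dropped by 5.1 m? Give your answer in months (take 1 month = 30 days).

t ≈ 1.6 months

A = 323 mi² = 8.366 × 10^8 m²
ΔV = Sy × A × Δh = 0.023 × 8.366 × 10^8 × 5.1 = 9.813 × 10^7 m³
t = ΔV / Q = 9.813 × 10^7 m³ / 2.04 × 10^6 m³/d = 48.1 d
t = 48.1 d ≈ 1.603 months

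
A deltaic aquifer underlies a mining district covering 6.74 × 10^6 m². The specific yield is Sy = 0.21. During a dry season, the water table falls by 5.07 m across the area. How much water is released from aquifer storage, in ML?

ΔV ≈ 7180 ML

ΔV = Sy × A × Δh = 0.21 × 6.74 × 10^6 m² × 5.07 m = 7.176 × 10^6 m³
ΔV = 7.176 × 10^6 m³ = 7176 ML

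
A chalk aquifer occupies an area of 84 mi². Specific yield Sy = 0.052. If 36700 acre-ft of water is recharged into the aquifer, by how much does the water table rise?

A = 84 mi² = 2.176 × 10^8 m²
ΔV = 36700 acre-ft = 4.527 × 10^7 m³
Δh = ΔV / (Sy × A) = 4.527 × 10^7 m³ / (0.052 × 2.176 × 10^8 m²) = 4.001 m

Δh ≈ 4 m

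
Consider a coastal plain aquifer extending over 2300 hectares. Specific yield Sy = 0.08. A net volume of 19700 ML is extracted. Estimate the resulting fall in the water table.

Δh ≈ 10.7 m

A = 2300 hectares = 2.3 × 10^7 m²
ΔV = 19700 ML = 1.97 × 10^7 m³
Δh = ΔV / (Sy × A) = 1.97 × 10^7 m³ / (0.08 × 2.3 × 10^7 m²) = 10.71 m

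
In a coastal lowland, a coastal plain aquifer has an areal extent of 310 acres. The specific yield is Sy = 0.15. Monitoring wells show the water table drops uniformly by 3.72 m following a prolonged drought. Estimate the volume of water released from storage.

ΔV ≈ 7 × 10^5 m³

A = 310 acres = 1.255 × 10^6 m²
ΔV = Sy × A × Δh = 0.15 × 1.255 × 10^6 m² × 3.72 m = 7 × 10^5 m³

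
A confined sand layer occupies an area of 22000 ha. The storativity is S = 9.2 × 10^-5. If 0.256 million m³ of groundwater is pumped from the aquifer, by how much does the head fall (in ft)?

A = 22000 ha = 2.2 × 10^8 m²
ΔV = 0.256 million m³ = 2.56 × 10^5 m³
Δh = ΔV / (S × A) = 2.56 × 10^5 m³ / (9.2 × 10^-5 × 2.2 × 10^8 m²) = 12.65 m
Δh = 12.65 m = 41.5 ft

Δh ≈ 41.5 ft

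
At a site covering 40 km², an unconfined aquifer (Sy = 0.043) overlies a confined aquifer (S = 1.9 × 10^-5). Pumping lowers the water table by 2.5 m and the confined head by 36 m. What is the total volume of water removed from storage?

A = 40 km² = 4 × 10^7 m²
Unconfined: ΔV_u = Sy × A × Δh_u = 0.043 × 4 × 10^7 × 2.5 = 4.3 × 10^6 m³
Confined: ΔV_c = S × A × Δh_c = 1.9 × 10^-5 × 4 × 10^7 × 36 = 27360 m³
Total ΔV = 4.3 × 10^6 + 27360 = 4.327 × 10^6 m³

ΔV ≈ 4.33 × 10^6 m³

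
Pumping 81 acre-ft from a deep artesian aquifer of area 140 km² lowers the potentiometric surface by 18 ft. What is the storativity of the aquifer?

S ≈ 1.3 × 10^-4

A = 140 km² = 1.4 × 10^8 m²
Δh = 18 ft = 5.486 m
ΔV = 81 acre-ft = 99910 m³
S = ΔV / (A × Δh) = 99910 m³ / (1.4 × 10^8 m² × 5.486 m) = 1.301 × 10^-4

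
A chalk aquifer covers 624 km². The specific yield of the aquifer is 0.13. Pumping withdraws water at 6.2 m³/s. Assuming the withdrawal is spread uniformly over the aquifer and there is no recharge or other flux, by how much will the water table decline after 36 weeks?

Δh ≈ 1.66 m

A = 624 km² = 6.24 × 10^8 m²
Q = 6.2 m³/s = 5.357 × 10^5 m³/d
t = 36 weeks = 252 d
ΔV = Q × t = 5.357 × 10^5 m³/d × 252 d = 1.35 × 10^8 m³
Δh = ΔV / (Sy × A) = 1.35 × 10^8 / (0.13 × 6.24 × 10^8) = 1.664 m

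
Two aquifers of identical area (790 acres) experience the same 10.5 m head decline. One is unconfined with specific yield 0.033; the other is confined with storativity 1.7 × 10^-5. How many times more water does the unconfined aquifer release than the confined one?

A = 790 acres = 3.197 × 10^6 m²
Unconfined: ΔV_u = Sy × A × Δh = 0.033 × 3.197 × 10^6 × 10.5 = 1.108 × 10^6 m³
Confined: ΔV_c = S × A × Δh = 1.7 × 10^-5 × 3.197 × 10^6 × 10.5 = 570.7 m³
Ratio = ΔV_u / ΔV_c = Sy / S = 0.033 / 1.7 × 10^-5 = 1941

ΔV_u / ΔV_c ≈ 1940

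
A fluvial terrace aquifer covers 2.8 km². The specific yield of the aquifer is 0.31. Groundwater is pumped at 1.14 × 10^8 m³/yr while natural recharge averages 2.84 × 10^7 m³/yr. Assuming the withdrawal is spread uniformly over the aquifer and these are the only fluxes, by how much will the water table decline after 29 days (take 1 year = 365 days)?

A = 2.8 km² = 2.8 × 10^6 m²
Net abstraction = 1.14 × 10^8 − 2.84 × 10^7 = 8.56 × 10^7 m³/yr
Q_net = 8.56 × 10^7 m³/yr = 2.345 × 10^5 m³/d
ΔV = Q × t = 2.345 × 10^5 m³/d × 29 d = 6.801 × 10^6 m³
Δh = ΔV / (Sy × A) = 6.801 × 10^6 / (0.31 × 2.8 × 10^6) = 7.835 m

Δh ≈ 7.84 m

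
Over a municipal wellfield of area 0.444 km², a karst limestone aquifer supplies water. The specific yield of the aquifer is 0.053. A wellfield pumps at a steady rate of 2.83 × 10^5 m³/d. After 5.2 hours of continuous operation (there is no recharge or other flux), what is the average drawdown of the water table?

A = 0.444 km² = 4.44 × 10^5 m²
t = 5.2 hours = 0.2167 d
ΔV = Q × t = 2.83 × 10^5 m³/d × 0.2167 d = 61320 m³
Δh = ΔV / (Sy × A) = 61320 / (0.053 × 4.44 × 10^5) = 2.606 m

Δh ≈ 2.61 m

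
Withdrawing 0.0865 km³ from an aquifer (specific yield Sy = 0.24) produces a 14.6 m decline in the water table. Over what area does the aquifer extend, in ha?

ΔV = 0.0865 km³ = 8.65 × 10^7 m³
A = ΔV / (Sy × Δh) = 8.65 × 10^7 / (0.24 × 14.6) = 2.469 × 10^7 m²
A = 2.469 × 10^7 m² = 2469 ha

A ≈ 2470 ha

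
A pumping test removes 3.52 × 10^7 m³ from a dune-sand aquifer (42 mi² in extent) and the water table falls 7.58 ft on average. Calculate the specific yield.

Sy ≈ 0.14

A = 42 mi² = 1.088 × 10^8 m²
Δh = 7.58 ft = 2.31 m
Sy = ΔV / (A × Δh) = 3.52 × 10^7 m³ / (1.088 × 10^8 m² × 2.31 m) = 0.1401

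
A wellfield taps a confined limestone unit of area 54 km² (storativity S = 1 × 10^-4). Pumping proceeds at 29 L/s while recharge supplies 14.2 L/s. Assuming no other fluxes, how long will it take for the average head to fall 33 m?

A = 54 km² = 5.4 × 10^7 m²
ΔV = S × A × Δh = 1 × 10^-4 × 5.4 × 10^7 × 33 = 1.782 × 10^5 m³
Net withdrawal = 29 − 14.2 = 14.8 L/s = 1279 m³/d
t = ΔV / Q = 1.782 × 10^5 m³ / 1279 m³/d = 139.4 d

t ≈ 139 days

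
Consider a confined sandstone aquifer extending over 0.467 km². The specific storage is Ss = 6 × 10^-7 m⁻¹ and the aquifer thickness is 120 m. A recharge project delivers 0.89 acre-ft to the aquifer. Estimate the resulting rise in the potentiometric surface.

S = Ss × b = 6 × 10^-7 m⁻¹ × 120 m = 7.2 × 10^-5
A = 0.467 km² = 4.67 × 10^5 m²
ΔV = 0.89 acre-ft = 1098 m³
Δh = ΔV / (S × A) = 1098 m³ / (7.2 × 10^-5 × 4.67 × 10^5 m²) = 32.65 m

Δh ≈ 32.6 m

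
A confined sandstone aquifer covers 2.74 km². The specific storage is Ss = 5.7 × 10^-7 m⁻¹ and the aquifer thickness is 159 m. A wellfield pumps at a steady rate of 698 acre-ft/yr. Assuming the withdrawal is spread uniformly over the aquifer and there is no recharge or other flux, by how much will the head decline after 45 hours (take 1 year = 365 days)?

S = Ss × b = 5.7 × 10^-7 m⁻¹ × 159 m = 9.063 × 10^-5
A = 2.74 km² = 2.74 × 10^6 m²
Q = 698 acre-ft/yr = 2359 m³/d
t = 45 hours = 1.875 d
ΔV = Q × t = 2359 m³/d × 1.875 d = 4423 m³
Δh = ΔV / (S × A) = 4423 / (9.063 × 10^-5 × 2.74 × 10^6) = 17.81 m

Δh ≈ 17.8 m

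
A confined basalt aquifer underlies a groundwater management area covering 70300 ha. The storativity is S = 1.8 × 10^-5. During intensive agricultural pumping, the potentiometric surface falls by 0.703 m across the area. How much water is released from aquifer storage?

ΔV ≈ 8900 m³

A = 70300 ha = 7.03 × 10^8 m²
ΔV = S × A × Δh = 1.8 × 10^-5 × 7.03 × 10^8 m² × 0.703 m = 8896 m³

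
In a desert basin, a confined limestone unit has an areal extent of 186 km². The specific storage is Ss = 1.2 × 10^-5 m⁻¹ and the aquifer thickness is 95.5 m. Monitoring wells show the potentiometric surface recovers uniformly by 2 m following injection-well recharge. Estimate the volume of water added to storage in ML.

S = Ss × b = 1.2 × 10^-5 m⁻¹ × 95.5 m = 1.146 × 10^-3
A = 186 km² = 1.86 × 10^8 m²
ΔV = S × A × Δh = 0.001146 × 1.86 × 10^8 m² × 2 m = 4.263 × 10^5 m³
ΔV = 4.263 × 10^5 m³ = 426.3 ML

ΔV ≈ 426 ML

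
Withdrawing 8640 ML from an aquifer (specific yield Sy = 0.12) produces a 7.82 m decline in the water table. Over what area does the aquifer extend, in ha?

ΔV = 8640 ML = 8.64 × 10^6 m³
A = ΔV / (Sy × Δh) = 8.64 × 10^6 / (0.12 × 7.82) = 9.207 × 10^6 m²
A = 9.207 × 10^6 m² = 920.7 ha

A ≈ 921 ha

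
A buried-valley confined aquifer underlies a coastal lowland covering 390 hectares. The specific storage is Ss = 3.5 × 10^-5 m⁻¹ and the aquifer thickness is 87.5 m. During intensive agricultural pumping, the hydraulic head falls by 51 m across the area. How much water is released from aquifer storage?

ΔV ≈ 6.09 × 10^5 m³

S = Ss × b = 3.5 × 10^-5 m⁻¹ × 87.5 m = 3.062 × 10^-3
A = 390 hectares = 3.9 × 10^6 m²
ΔV = S × A × Δh = 0.003062 × 3.9 × 10^6 m² × 51 m = 6.091 × 10^5 m³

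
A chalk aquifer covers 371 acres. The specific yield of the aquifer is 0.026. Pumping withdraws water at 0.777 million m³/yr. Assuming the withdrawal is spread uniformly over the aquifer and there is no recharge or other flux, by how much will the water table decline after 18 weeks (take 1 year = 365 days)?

Δh ≈ 6.87 m

A = 371 acres = 1.501 × 10^6 m²
Q = 0.777 million m³/yr = 2129 m³/d
t = 18 weeks = 126 d
ΔV = Q × t = 2129 m³/d × 126 d = 2.682 × 10^5 m³
Δh = ΔV / (Sy × A) = 2.682 × 10^5 / (0.026 × 1.501 × 10^6) = 6.871 m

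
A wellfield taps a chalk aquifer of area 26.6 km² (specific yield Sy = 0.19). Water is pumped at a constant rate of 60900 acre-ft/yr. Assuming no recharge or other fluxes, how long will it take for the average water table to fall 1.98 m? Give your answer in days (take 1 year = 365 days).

t ≈ 48.6 days

A = 26.6 km² = 2.66 × 10^7 m²
ΔV = Sy × A × Δh = 0.19 × 2.66 × 10^7 × 1.98 = 1.001 × 10^7 m³
Q = 60900 acre-ft/yr = 2.058 × 10^5 m³/d
t = ΔV / Q = 1.001 × 10^7 m³ / 2.058 × 10^5 m³/d = 48.62 d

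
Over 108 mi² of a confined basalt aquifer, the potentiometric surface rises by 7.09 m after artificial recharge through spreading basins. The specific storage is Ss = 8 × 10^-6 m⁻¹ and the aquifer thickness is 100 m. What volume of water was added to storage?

S = Ss × b = 8 × 10^-6 m⁻¹ × 100 m = 8 × 10^-4
A = 108 mi² = 2.797 × 10^8 m²
ΔV = S × A × Δh = 8 × 10^-4 × 2.797 × 10^8 m² × 7.09 m = 1.587 × 10^6 m³

ΔV ≈ 1.59 × 10^6 m³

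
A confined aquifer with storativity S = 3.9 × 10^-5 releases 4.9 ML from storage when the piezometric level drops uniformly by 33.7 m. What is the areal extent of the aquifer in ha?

ΔV = 4.9 ML = 4900 m³
A = ΔV / (S × Δh) = 4900 / (3.9 × 10^-5 × 33.7) = 3.728 × 10^6 m²
A = 3.728 × 10^6 m² = 372.8 ha

A ≈ 373 ha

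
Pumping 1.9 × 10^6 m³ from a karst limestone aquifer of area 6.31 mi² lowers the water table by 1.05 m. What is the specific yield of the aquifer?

A = 6.31 mi² = 1.634 × 10^7 m²
Sy = ΔV / (A × Δh) = 1.9 × 10^6 m³ / (1.634 × 10^7 m² × 1.05 m) = 0.1107

Sy ≈ 0.11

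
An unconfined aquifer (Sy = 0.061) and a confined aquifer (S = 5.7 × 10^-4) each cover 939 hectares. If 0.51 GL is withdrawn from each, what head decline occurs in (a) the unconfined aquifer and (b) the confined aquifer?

Δh_u ≈ 0.89 m; Δh_c ≈ 95.3 m

A = 939 hectares = 9.39 × 10^6 m²
ΔV = 0.51 GL = 5.1 × 10^5 m³
Unconfined: Δh_u = ΔV/(Sy·A) = 5.1 × 10^5/(0.061 × 9.39 × 10^6) = 0.8904 m
Confined: Δh_c = ΔV/(S·A) = 5.1 × 10^5/(5.7 × 10^-4 × 9.39 × 10^6) = 95.29 m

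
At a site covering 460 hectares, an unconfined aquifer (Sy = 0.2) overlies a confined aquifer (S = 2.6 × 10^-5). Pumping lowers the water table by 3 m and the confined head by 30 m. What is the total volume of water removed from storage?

A = 460 hectares = 4.6 × 10^6 m²
Unconfined: ΔV_u = Sy × A × Δh_u = 0.2 × 4.6 × 10^6 × 3 = 2.76 × 10^6 m³
Confined: ΔV_c = S × A × Δh_c = 2.6 × 10^-5 × 4.6 × 10^6 × 30 = 3588 m³
Total ΔV = 2.76 × 10^6 + 3588 = 2.764 × 10^6 m³

ΔV ≈ 2.76 × 10^6 m³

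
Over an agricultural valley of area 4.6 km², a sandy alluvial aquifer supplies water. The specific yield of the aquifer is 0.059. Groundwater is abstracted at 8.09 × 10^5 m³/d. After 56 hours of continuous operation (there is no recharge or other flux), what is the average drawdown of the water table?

A = 4.6 km² = 4.6 × 10^6 m²
t = 56 hours = 2.333 d
ΔV = Q × t = 8.09 × 10^5 m³/d × 2.333 d = 1.888 × 10^6 m³
Δh = ΔV / (Sy × A) = 1.888 × 10^6 / (0.059 × 4.6 × 10^6) = 6.955 m

Δh ≈ 6.96 m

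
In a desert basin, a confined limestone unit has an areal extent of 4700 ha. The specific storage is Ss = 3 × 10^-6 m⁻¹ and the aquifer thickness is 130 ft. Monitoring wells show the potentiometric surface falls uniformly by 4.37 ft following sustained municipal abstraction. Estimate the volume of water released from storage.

b = 130 ft = 39.62 m
S = Ss × b = 3 × 10^-6 m⁻¹ × 39.62 m = 1.189 × 10^-4
A = 4700 ha = 4.7 × 10^7 m²
Δh = 4.37 ft = 1.332 m
ΔV = S × A × Δh = 1.189 × 10^-4 × 4.7 × 10^7 m² × 1.332 m = 7442 m³

ΔV ≈ 7440 m³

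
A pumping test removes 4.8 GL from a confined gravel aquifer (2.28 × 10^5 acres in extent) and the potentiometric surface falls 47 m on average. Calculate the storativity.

S ≈ 1.1 × 10^-4

A = 2.28 × 10^5 acres = 9.227 × 10^8 m²
ΔV = 4.8 GL = 4.8 × 10^6 m³
S = ΔV / (A × Δh) = 4.8 × 10^6 m³ / (9.227 × 10^8 m² × 47 m) = 1.107 × 10^-4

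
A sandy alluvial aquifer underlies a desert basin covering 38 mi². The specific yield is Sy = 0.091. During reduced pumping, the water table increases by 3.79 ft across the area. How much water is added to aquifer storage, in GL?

A = 38 mi² = 9.842 × 10^7 m²
Δh = 3.79 ft = 1.155 m
ΔV = Sy × A × Δh = 0.091 × 9.842 × 10^7 m² × 1.155 m = 1.035 × 10^7 m³
ΔV = 1.035 × 10^7 m³ = 10.35 GL

ΔV ≈ 10.3 GL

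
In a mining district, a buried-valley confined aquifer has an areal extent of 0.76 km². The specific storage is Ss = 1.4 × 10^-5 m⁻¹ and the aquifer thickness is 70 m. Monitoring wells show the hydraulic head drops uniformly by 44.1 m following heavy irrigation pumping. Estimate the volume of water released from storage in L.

ΔV ≈ 3.28 × 10^7 L

S = Ss × b = 1.4 × 10^-5 m⁻¹ × 70 m = 9.8 × 10^-4
A = 0.76 km² = 7.6 × 10^5 m²
ΔV = S × A × Δh = 9.8 × 10^-4 × 7.6 × 10^5 m² × 44.1 m = 32850 m³
ΔV = 32850 m³ = 3.285 × 10^7 L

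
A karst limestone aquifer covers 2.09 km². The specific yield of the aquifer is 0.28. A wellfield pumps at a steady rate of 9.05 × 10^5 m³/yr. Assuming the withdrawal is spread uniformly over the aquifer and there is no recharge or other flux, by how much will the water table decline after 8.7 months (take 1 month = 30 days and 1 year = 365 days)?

Δh ≈ 1.11 m

A = 2.09 km² = 2.09 × 10^6 m²
Q = 9.05 × 10^5 m³/yr = 2479 m³/d
t = 8.7 months = 261 d
ΔV = Q × t = 2479 m³/d × 261 d = 6.471 × 10^5 m³
Δh = ΔV / (Sy × A) = 6.471 × 10^5 / (0.28 × 2.09 × 10^6) = 1.106 m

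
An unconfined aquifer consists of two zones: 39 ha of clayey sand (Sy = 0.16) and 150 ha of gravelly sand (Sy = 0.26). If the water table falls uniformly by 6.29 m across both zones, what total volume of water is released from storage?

A₁ = 39 ha = 3.9 × 10^5 m²; A₂ = 150 ha = 1.5 × 10^6 m²
ΔV₁ = 0.16 × 3.9 × 10^5 × 6.29 = 3.925 × 10^5 m³
ΔV₂ = 0.26 × 1.5 × 10^6 × 6.29 = 2.453 × 10^6 m³
ΔV = ΔV₁ + ΔV₂ = 2.846 × 10^6 m³

ΔV ≈ 2.85 × 10^6 m³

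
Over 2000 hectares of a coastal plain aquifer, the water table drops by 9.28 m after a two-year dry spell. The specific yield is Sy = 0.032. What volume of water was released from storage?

ΔV ≈ 5.94 × 10^6 m³

A = 2000 hectares = 2 × 10^7 m²
ΔV = Sy × A × Δh = 0.032 × 2 × 10^7 m² × 9.28 m = 5.939 × 10^6 m³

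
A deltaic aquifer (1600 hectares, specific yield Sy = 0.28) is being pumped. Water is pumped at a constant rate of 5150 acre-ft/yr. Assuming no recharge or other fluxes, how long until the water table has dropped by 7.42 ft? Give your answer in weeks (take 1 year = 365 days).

A = 1600 hectares = 1.6 × 10^7 m²
Δh = 7.42 ft = 2.262 m
ΔV = Sy × A × Δh = 0.28 × 1.6 × 10^7 × 2.262 = 1.013 × 10^7 m³
Q = 5150 acre-ft/yr = 17400 m³/d
t = ΔV / Q = 1.013 × 10^7 m³ / 17400 m³/d = 582.2 d
t = 582.2 d ≈ 83.17 weeks

t ≈ 83.2 weeks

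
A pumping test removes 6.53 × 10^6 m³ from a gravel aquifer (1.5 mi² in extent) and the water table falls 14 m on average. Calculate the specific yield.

Sy ≈ 0.12

A = 1.5 mi² = 3.885 × 10^6 m²
Sy = ΔV / (A × Δh) = 6.53 × 10^6 m³ / (3.885 × 10^6 m² × 14 m) = 0.1201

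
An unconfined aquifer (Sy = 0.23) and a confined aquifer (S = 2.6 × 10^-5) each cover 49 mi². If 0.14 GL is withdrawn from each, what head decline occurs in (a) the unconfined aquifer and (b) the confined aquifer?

A = 49 mi² = 1.269 × 10^8 m²
ΔV = 0.14 GL = 1.4 × 10^5 m³
Unconfined: Δh_u = ΔV/(Sy·A) = 1.4 × 10^5/(0.23 × 1.269 × 10^8) = 0.004796 m
Confined: Δh_c = ΔV/(S·A) = 1.4 × 10^5/(2.6 × 10^-5 × 1.269 × 10^8) = 42.43 m

Δh_u ≈ 0.0048 m; Δh_c ≈ 42.4 m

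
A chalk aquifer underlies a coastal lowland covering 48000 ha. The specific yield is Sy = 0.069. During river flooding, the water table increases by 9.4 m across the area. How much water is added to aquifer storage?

A = 48000 ha = 4.8 × 10^8 m²
ΔV = Sy × A × Δh = 0.069 × 4.8 × 10^8 m² × 9.4 m = 3.113 × 10^8 m³

ΔV ≈ 3.11 × 10^8 m³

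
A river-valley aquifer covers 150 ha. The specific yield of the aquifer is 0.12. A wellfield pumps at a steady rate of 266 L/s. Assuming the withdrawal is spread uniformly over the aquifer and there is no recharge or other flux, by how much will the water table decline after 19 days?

Δh ≈ 2.43 m

A = 150 ha = 1.5 × 10^6 m²
Q = 266 L/s = 22980 m³/d
ΔV = Q × t = 22980 m³/d × 19 d = 4.367 × 10^5 m³
Δh = ΔV / (Sy × A) = 4.367 × 10^5 / (0.12 × 1.5 × 10^6) = 2.426 m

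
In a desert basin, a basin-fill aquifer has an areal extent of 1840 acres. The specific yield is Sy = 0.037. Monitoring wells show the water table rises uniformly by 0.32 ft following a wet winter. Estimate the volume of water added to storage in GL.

ΔV ≈ 0.0269 GL

A = 1840 acres = 7.446 × 10^6 m²
Δh = 0.32 ft = 0.09754 m
ΔV = Sy × A × Δh = 0.037 × 7.446 × 10^6 m² × 0.09754 m = 26870 m³
ΔV = 26870 m³ = 0.02687 GL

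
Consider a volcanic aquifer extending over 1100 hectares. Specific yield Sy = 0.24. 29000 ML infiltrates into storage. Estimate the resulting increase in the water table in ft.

A = 1100 hectares = 1.1 × 10^7 m²
ΔV = 29000 ML = 2.9 × 10^7 m³
Δh = ΔV / (Sy × A) = 2.9 × 10^7 m³ / (0.24 × 1.1 × 10^7 m²) = 10.98 m
Δh = 10.98 m = 36.04 ft

Δh ≈ 36 ft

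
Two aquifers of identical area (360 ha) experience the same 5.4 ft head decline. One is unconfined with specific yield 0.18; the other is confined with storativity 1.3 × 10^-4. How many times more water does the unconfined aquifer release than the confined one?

A = 360 ha = 3.6 × 10^6 m²
Δh = 5.4 ft = 1.646 m
Unconfined: ΔV_u = Sy × A × Δh = 0.18 × 3.6 × 10^6 × 1.646 = 1.067 × 10^6 m³
Confined: ΔV_c = S × A × Δh = 1.3 × 10^-4 × 3.6 × 10^6 × 1.646 = 770.3 m³
Ratio = ΔV_u / ΔV_c = Sy / S = 0.18 / 1.3 × 10^-4 = 1385

ΔV_u / ΔV_c ≈ 1380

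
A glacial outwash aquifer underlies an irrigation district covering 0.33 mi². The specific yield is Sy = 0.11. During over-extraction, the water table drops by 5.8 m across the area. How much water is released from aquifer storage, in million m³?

A = 0.33 mi² = 8.547 × 10^5 m²
ΔV = Sy × A × Δh = 0.11 × 8.547 × 10^5 m² × 5.8 m = 5.453 × 10^5 m³
ΔV = 5.453 × 10^5 m³ = 0.5453 million m³

ΔV ≈ 0.545 million m³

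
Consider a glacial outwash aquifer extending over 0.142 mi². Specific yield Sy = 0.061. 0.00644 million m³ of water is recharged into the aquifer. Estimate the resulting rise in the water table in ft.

Δh ≈ 0.942 ft

A = 0.142 mi² = 3.678 × 10^5 m²
ΔV = 0.00644 million m³ = 6440 m³
Δh = ΔV / (Sy × A) = 6440 m³ / (0.061 × 3.678 × 10^5 m²) = 0.2871 m
Δh = 0.2871 m = 0.9418 ft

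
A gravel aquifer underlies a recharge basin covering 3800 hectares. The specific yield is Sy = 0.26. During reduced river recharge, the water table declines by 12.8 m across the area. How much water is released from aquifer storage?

A = 3800 hectares = 3.8 × 10^7 m²
ΔV = Sy × A × Δh = 0.26 × 3.8 × 10^7 m² × 12.8 m = 1.265 × 10^8 m³

ΔV ≈ 1.26 × 10^8 m³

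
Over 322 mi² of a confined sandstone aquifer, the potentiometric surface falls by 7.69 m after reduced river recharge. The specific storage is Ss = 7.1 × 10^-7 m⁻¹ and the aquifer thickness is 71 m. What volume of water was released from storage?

ΔV ≈ 3.23 × 10^5 m³

S = Ss × b = 7.1 × 10^-7 m⁻¹ × 71 m = 5.041 × 10^-5
A = 322 mi² = 8.34 × 10^8 m²
ΔV = S × A × Δh = 5.041 × 10^-5 × 8.34 × 10^8 m² × 7.69 m = 3.233 × 10^5 m³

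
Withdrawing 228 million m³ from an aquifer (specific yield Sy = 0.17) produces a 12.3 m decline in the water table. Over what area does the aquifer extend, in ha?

A ≈ 10900 ha

ΔV = 228 million m³ = 2.28 × 10^8 m³
A = ΔV / (Sy × Δh) = 2.28 × 10^8 / (0.17 × 12.3) = 1.09 × 10^8 m²
A = 1.09 × 10^8 m² = 10900 ha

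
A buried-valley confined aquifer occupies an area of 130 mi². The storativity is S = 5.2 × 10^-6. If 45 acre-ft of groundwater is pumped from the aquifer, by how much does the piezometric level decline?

Δh ≈ 31.7 m

A = 130 mi² = 3.367 × 10^8 m²
ΔV = 45 acre-ft = 55510 m³
Δh = ΔV / (S × A) = 55510 m³ / (5.2 × 10^-6 × 3.367 × 10^8 m²) = 31.7 m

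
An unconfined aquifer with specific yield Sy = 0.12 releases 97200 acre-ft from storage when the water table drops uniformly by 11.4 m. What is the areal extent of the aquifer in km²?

A ≈ 87.6 km²

ΔV = 97200 acre-ft = 1.199 × 10^8 m³
A = ΔV / (Sy × Δh) = 1.199 × 10^8 / (0.12 × 11.4) = 8.764 × 10^7 m²
A = 8.764 × 10^7 m² = 87.64 km²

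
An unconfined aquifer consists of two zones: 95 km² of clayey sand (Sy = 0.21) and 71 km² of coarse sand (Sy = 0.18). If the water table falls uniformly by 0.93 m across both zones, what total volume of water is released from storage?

A₁ = 95 km² = 9.5 × 10^7 m²; A₂ = 71 km² = 7.1 × 10^7 m²
ΔV₁ = 0.21 × 9.5 × 10^7 × 0.93 = 1.855 × 10^7 m³
ΔV₂ = 0.18 × 7.1 × 10^7 × 0.93 = 1.189 × 10^7 m³
ΔV = ΔV₁ + ΔV₂ = 3.044 × 10^7 m³

ΔV ≈ 3.04 × 10^7 m³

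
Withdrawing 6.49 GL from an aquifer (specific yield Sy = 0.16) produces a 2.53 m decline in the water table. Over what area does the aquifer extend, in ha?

A ≈ 1600 ha

ΔV = 6.49 GL = 6.49 × 10^6 m³
A = ΔV / (Sy × Δh) = 6.49 × 10^6 / (0.16 × 2.53) = 1.603 × 10^7 m²
A = 1.603 × 10^7 m² = 1603 ha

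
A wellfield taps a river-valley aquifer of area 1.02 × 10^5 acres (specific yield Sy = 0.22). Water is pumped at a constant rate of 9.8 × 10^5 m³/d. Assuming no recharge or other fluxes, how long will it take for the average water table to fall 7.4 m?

t ≈ 686 days

A = 1.02 × 10^5 acres = 4.128 × 10^8 m²
ΔV = Sy × A × Δh = 0.22 × 4.128 × 10^8 × 7.4 = 6.72 × 10^8 m³
t = ΔV / Q = 6.72 × 10^8 m³ / 9.8 × 10^5 m³/d = 685.7 d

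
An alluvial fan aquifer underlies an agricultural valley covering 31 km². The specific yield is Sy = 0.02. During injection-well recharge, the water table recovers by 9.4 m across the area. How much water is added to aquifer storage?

ΔV ≈ 5.83 × 10^6 m³

A = 31 km² = 3.1 × 10^7 m²
ΔV = Sy × A × Δh = 0.02 × 3.1 × 10^7 m² × 9.4 m = 5.828 × 10^6 m³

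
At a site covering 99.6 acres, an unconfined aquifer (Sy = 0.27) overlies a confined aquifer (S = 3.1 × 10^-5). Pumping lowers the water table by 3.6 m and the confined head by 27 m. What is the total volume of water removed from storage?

ΔV ≈ 3.92 × 10^5 m³

A = 99.6 acres = 4.031 × 10^5 m²
Unconfined: ΔV_u = Sy × A × Δh_u = 0.27 × 4.031 × 10^5 × 3.6 = 3.918 × 10^5 m³
Confined: ΔV_c = S × A × Δh_c = 3.1 × 10^-5 × 4.031 × 10^5 × 27 = 337.4 m³
Total ΔV = 3.918 × 10^5 + 337.4 = 3.921 × 10^5 m³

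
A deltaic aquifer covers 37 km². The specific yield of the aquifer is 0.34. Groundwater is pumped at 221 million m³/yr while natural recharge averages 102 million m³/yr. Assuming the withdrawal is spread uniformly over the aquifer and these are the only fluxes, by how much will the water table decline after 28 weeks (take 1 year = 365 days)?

A = 37 km² = 3.7 × 10^7 m²
Net abstraction = 221 − 102 = 119 million m³/yr
Q_net = 119 million m³/yr = 3.26 × 10^5 m³/d
t = 28 weeks = 196 d
ΔV = Q × t = 3.26 × 10^5 m³/d × 196 d = 6.39 × 10^7 m³
Δh = ΔV / (Sy × A) = 6.39 × 10^7 / (0.34 × 3.7 × 10^7) = 5.08 m

Δh ≈ 5.08 m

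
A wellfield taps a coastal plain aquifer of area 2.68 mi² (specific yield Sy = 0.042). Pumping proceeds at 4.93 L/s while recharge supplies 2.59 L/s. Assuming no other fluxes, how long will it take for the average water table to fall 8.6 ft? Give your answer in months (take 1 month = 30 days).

t ≈ 126 months

A = 2.68 mi² = 6.941 × 10^6 m²
Δh = 8.6 ft = 2.621 m
ΔV = Sy × A × Δh = 0.042 × 6.941 × 10^6 × 2.621 = 7.642 × 10^5 m³
Net withdrawal = 4.93 − 2.59 = 2.34 L/s = 202.2 m³/d
t = ΔV / Q = 7.642 × 10^5 m³ / 202.2 m³/d = 3780 d
t = 3780 d ≈ 126 months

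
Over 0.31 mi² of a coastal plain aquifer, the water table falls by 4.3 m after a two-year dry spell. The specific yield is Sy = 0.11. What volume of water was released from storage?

ΔV ≈ 3.8 × 10^5 m³

A = 0.31 mi² = 8.029 × 10^5 m²
ΔV = Sy × A × Δh = 0.11 × 8.029 × 10^5 m² × 4.3 m = 3.798 × 10^5 m³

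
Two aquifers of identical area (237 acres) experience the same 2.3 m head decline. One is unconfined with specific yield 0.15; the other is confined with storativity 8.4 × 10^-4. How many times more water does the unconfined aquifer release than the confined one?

ΔV_u / ΔV_c ≈ 179

A = 237 acres = 9.591 × 10^5 m²
Unconfined: ΔV_u = Sy × A × Δh = 0.15 × 9.591 × 10^5 × 2.3 = 3.309 × 10^5 m³
Confined: ΔV_c = S × A × Δh = 8.4 × 10^-4 × 9.591 × 10^5 × 2.3 = 1853 m³
Ratio = ΔV_u / ΔV_c = Sy / S = 0.15 / 8.4 × 10^-4 = 178.6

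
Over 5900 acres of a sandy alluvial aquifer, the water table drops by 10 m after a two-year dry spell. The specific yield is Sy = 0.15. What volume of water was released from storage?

ΔV ≈ 3.58 × 10^7 m³

A = 5900 acres = 2.388 × 10^7 m²
ΔV = Sy × A × Δh = 0.15 × 2.388 × 10^7 m² × 10 m = 3.581 × 10^7 m³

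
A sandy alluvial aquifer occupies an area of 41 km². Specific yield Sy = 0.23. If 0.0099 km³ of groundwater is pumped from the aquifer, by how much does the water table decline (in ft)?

A = 41 km² = 4.1 × 10^7 m²
ΔV = 0.0099 km³ = 9.9 × 10^6 m³
Δh = ΔV / (Sy × A) = 9.9 × 10^6 m³ / (0.23 × 4.1 × 10^7 m²) = 1.05 m
Δh = 1.05 m = 3.444 ft

Δh ≈ 3.44 ft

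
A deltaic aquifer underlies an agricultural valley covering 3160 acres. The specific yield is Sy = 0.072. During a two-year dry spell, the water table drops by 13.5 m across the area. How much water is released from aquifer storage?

ΔV ≈ 1.24 × 10^7 m³

A = 3160 acres = 1.279 × 10^7 m²
ΔV = Sy × A × Δh = 0.072 × 1.279 × 10^7 m² × 13.5 m = 1.243 × 10^7 m³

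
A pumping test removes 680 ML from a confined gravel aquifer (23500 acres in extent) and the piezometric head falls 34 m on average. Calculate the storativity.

A = 23500 acres = 9.51 × 10^7 m²
ΔV = 680 ML = 6.8 × 10^5 m³
S = ΔV / (A × Δh) = 6.8 × 10^5 m³ / (9.51 × 10^7 m² × 34 m) = 2.103 × 10^-4

S ≈ 2.1 × 10^-4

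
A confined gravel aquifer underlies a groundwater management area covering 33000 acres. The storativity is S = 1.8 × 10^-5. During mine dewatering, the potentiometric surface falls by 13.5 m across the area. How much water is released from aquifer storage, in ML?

ΔV ≈ 32.5 ML

A = 33000 acres = 1.335 × 10^8 m²
ΔV = S × A × Δh = 1.8 × 10^-5 × 1.335 × 10^8 m² × 13.5 m = 32450 m³
ΔV = 32450 m³ = 32.45 ML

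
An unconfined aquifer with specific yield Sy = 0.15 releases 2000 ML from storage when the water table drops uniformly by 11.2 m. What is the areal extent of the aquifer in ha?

ΔV = 2000 ML = 2 × 10^6 m³
A = ΔV / (Sy × Δh) = 2 × 10^6 / (0.15 × 11.2) = 1.19 × 10^6 m²
A = 1.19 × 10^6 m² = 119 ha

A ≈ 119 ha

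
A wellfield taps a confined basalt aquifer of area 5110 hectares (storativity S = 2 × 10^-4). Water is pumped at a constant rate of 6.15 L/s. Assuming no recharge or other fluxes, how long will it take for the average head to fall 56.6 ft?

t ≈ 332 days

A = 5110 hectares = 5.11 × 10^7 m²
Δh = 56.6 ft = 17.25 m
ΔV = S × A × Δh = 2 × 10^-4 × 5.11 × 10^7 × 17.25 = 1.763 × 10^5 m³
Q = 6.15 L/s = 531.4 m³/d
t = ΔV / Q = 1.763 × 10^5 m³ / 531.4 m³/d = 331.8 d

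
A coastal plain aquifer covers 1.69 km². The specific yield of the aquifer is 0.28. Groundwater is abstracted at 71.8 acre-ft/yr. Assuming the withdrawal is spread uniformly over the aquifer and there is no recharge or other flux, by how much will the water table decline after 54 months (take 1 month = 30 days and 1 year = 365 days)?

A = 1.69 km² = 1.69 × 10^6 m²
Q = 71.8 acre-ft/yr = 242.6 m³/d
t = 54 months = 1620 d
ΔV = Q × t = 242.6 m³/d × 1620 d = 3.931 × 10^5 m³
Δh = ΔV / (Sy × A) = 3.931 × 10^5 / (0.28 × 1.69 × 10^6) = 0.8307 m

Δh ≈ 0.831 m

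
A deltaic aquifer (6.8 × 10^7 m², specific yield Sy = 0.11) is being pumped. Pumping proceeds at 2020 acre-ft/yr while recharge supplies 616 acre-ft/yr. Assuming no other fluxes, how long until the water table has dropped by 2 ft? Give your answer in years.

t ≈ 2.63 years

Δh = 2 ft = 0.6096 m
ΔV = Sy × A × Δh = 0.11 × 6.8 × 10^7 × 0.6096 = 4.56 × 10^6 m³
Net withdrawal = 2020 − 616 = 1404 acre-ft/yr = 4745 m³/d
t = ΔV / Q = 4.56 × 10^6 m³ / 4745 m³/d = 961 d
t = 961 d ≈ 2.633 years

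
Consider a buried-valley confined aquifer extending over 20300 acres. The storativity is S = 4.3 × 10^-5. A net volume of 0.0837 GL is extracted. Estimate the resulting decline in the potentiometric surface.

Δh ≈ 23.7 m

A = 20300 acres = 8.215 × 10^7 m²
ΔV = 0.0837 GL = 83700 m³
Δh = ΔV / (S × A) = 83700 m³ / (4.3 × 10^-5 × 8.215 × 10^7 m²) = 23.69 m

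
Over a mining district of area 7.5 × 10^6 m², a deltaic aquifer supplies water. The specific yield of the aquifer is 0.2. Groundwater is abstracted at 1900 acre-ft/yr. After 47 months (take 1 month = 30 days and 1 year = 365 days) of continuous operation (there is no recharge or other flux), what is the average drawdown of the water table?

Δh ≈ 6.04 m

Q = 1900 acre-ft/yr = 6421 m³/d
t = 47 months = 1410 d
ΔV = Q × t = 6421 m³/d × 1410 d = 9.053 × 10^6 m³
Δh = ΔV / (Sy × A) = 9.053 × 10^6 / (0.2 × 7.5 × 10^6) = 6.036 m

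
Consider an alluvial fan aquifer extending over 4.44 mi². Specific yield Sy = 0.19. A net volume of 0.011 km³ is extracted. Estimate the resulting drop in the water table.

Δh ≈ 5.03 m

A = 4.44 mi² = 1.15 × 10^7 m²
ΔV = 0.011 km³ = 1.1 × 10^7 m³
Δh = ΔV / (Sy × A) = 1.1 × 10^7 m³ / (0.19 × 1.15 × 10^7 m²) = 5.035 m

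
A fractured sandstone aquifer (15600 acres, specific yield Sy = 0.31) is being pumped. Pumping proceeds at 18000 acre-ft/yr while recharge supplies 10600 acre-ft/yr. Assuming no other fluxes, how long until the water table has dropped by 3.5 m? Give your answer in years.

A = 15600 acres = 6.313 × 10^7 m²
ΔV = Sy × A × Δh = 0.31 × 6.313 × 10^7 × 3.5 = 6.85 × 10^7 m³
Net withdrawal = 18000 − 10600 = 7400 acre-ft/yr = 25010 m³/d
t = ΔV / Q = 6.85 × 10^7 m³ / 25010 m³/d = 2739 d
t = 2739 d ≈ 7.504 years

t ≈ 7.5 years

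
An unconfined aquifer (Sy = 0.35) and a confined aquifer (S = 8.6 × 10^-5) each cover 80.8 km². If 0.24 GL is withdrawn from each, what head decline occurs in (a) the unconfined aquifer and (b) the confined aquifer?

Δh_u ≈ 0.00849 m; Δh_c ≈ 34.5 m

A = 80.8 km² = 8.08 × 10^7 m²
ΔV = 0.24 GL = 2.4 × 10^5 m³
Unconfined: Δh_u = ΔV/(Sy·A) = 2.4 × 10^5/(0.35 × 8.08 × 10^7) = 0.008487 m
Confined: Δh_c = ΔV/(S·A) = 2.4 × 10^5/(8.6 × 10^-5 × 8.08 × 10^7) = 34.54 m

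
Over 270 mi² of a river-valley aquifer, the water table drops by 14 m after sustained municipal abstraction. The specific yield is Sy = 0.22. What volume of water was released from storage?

ΔV ≈ 2.15 × 10^9 m³

A = 270 mi² = 6.993 × 10^8 m²
ΔV = Sy × A × Δh = 0.22 × 6.993 × 10^8 m² × 14 m = 2.154 × 10^9 m³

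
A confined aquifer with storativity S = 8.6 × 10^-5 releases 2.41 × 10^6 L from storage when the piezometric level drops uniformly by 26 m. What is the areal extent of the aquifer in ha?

ΔV = 2.41 × 10^6 L = 2410 m³
A = ΔV / (S × Δh) = 2410 / (8.6 × 10^-5 × 26) = 1.078 × 10^6 m²
A = 1.078 × 10^6 m² = 107.8 ha

A ≈ 108 ha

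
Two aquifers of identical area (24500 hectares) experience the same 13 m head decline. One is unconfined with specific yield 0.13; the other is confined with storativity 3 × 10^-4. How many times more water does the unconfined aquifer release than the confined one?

ΔV_u / ΔV_c ≈ 433

A = 24500 hectares = 2.45 × 10^8 m²
Unconfined: ΔV_u = Sy × A × Δh = 0.13 × 2.45 × 10^8 × 13 = 4.141 × 10^8 m³
Confined: ΔV_c = S × A × Δh = 3 × 10^-4 × 2.45 × 10^8 × 13 = 9.555 × 10^5 m³
Ratio = ΔV_u / ΔV_c = Sy / S = 0.13 / 3 × 10^-4 = 433.3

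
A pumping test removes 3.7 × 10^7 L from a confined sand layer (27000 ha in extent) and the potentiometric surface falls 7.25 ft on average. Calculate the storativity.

A = 27000 ha = 2.7 × 10^8 m²
Δh = 7.25 ft = 2.21 m
ΔV = 3.7 × 10^7 L = 37000 m³
S = ΔV / (A × Δh) = 37000 m³ / (2.7 × 10^8 m² × 2.21 m) = 6.201 × 10^-5

S ≈ 6.2 × 10^-5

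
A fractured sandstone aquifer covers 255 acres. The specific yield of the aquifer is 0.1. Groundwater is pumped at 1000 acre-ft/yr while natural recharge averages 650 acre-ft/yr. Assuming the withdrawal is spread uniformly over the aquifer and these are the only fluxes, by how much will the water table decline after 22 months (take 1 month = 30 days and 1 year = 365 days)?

Δh ≈ 7.56 m

A = 255 acres = 1.032 × 10^6 m²
Net abstraction = 1000 − 650 = 350 acre-ft/yr
Q_net = 350 acre-ft/yr = 1183 m³/d
t = 22 months = 660 d
ΔV = Q × t = 1183 m³/d × 660 d = 7.806 × 10^5 m³
Δh = ΔV / (Sy × A) = 7.806 × 10^5 / (0.1 × 1.032 × 10^6) = 7.565 m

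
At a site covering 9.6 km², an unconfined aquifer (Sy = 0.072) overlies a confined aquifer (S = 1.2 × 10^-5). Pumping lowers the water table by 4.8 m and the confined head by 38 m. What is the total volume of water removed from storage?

A = 9.6 km² = 9.6 × 10^6 m²
Unconfined: ΔV_u = Sy × A × Δh_u = 0.072 × 9.6 × 10^6 × 4.8 = 3.318 × 10^6 m³
Confined: ΔV_c = S × A × Δh_c = 1.2 × 10^-5 × 9.6 × 10^6 × 38 = 4378 m³
Total ΔV = 3.318 × 10^6 + 4378 = 3.322 × 10^6 m³

ΔV ≈ 3.32 × 10^6 m³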